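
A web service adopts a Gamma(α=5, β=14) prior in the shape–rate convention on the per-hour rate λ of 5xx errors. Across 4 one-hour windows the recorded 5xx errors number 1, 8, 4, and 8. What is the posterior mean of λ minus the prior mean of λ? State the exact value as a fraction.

137/126

Total count: 1 + 8 + 4 + 8 = 21.
Total exposure: 4 hours.
Posterior: α' = 5 + 21 = 26, β' = 14 + 4 = 18.
Posterior mean = 26/18 = 13/9; prior mean = 5/14 = 5/14. Difference = 13/9 − 5/14 = 137/126.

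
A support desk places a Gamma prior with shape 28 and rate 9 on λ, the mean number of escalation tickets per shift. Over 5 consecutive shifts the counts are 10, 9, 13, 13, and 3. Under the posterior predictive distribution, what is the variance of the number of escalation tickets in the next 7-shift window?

57

Total count: 10 + 9 + 13 + 13 + 3 = 48.
Total exposure: 5 shifts.
By Gamma–Poisson conjugacy, the posterior is Gamma(α + Σx, β + Σt) = Gamma(28 + 48, 9 + 5) = Gamma(76, 14).
The posterior predictive for a window of length T is Negative Binomial with variance T·α'·(β'+T)/β'² = 7·76·21/196 = 57.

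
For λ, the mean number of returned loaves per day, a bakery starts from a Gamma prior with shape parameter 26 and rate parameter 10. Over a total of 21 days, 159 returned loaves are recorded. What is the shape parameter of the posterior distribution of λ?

185

Total count 159 over total exposure 21 days.
Gamma(α, β) with Poisson data over total exposure Σt gives posterior Gamma(α+Σx, β+Σt) = Gamma(185, 31).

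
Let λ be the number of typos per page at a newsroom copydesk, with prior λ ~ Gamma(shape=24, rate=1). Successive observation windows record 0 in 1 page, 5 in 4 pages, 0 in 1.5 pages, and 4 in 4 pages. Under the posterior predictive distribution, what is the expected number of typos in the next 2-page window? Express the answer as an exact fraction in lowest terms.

132/23

Total count: 0 + 5 + 0 + 4 = 9.
Total exposure: 1 + 4 + 1.5 + 4 = 10.5 pages.
Gamma(α, β) with Poisson data over total exposure Σt gives posterior Gamma(α+Σx, β+Σt) = Gamma(33, 23/2).
Predictive mean over a 2-page window = T·E[λ|data] = 2·33/(23/2) = 132/23.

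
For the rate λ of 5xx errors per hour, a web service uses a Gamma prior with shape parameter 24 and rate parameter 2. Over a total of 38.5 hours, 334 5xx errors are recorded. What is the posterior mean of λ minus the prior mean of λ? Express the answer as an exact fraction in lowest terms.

Total count 334 over total exposure 38.5 hours.
The Gamma prior is conjugate for the Poisson rate, so λ | data ~ Gamma(24+334, 2+38.5) = Gamma(358, 81/2).
Posterior mean = 358/(81/2) = 716/81; prior mean = 24/2 = 12. Difference = 716/81 − 12 = -256/81.

-256/81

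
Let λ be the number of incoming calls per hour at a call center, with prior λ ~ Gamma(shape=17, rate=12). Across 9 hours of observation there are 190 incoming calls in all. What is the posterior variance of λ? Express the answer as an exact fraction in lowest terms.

Total count 190 over total exposure 9 hours.
Gamma(α, β) with Poisson data over total exposure Σt gives posterior Gamma(α+Σx, β+Σt) = Gamma(207, 21).
Posterior variance = α'/β'² = 207/441 = 23/49.

23/49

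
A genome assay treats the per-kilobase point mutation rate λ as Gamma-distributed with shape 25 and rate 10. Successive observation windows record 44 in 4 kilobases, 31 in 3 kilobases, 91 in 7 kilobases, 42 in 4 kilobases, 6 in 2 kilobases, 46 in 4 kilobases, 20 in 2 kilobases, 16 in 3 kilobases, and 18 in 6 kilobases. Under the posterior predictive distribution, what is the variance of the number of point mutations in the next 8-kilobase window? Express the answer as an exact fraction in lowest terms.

Total count: 44 + 31 + 91 + 42 + 6 + 46 + 20 + 16 + 18 = 314.
Total exposure: 4 + 3 + 7 + 4 + 2 + 4 + 2 + 3 + 6 = 35 kilobases.
By Gamma–Poisson conjugacy, the posterior is Gamma(α + Σx, β + Σt) = Gamma(25 + 314, 10 + 35) = Gamma(339, 45).
The posterior predictive for a window of length T is Negative Binomial with variance T·α'·(β'+T)/β'² = 8·339·53/2025 = 47912/675.

47912/675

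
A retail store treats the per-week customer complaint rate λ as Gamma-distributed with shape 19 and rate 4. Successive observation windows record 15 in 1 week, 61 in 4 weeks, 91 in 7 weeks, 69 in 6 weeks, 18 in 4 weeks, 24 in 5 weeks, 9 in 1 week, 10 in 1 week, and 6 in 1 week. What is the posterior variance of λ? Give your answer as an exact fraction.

Total count: 15 + 61 + 91 + 69 + 18 + 24 + 9 + 10 + 6 = 303.
Total exposure: 1 + 4 + 7 + 6 + 4 + 5 + 1 + 1 + 1 = 30 weeks.
By Gamma–Poisson conjugacy, the posterior is Gamma(α + Σx, β + Σt) = Gamma(19 + 303, 4 + 30) = Gamma(322, 34).
Posterior variance = α'/β'² = 322/1156 = 161/578.

161/578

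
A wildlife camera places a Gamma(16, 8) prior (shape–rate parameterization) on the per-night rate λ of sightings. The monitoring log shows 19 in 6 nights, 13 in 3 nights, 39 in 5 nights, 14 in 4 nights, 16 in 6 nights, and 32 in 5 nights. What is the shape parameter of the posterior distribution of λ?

149

Total count: 19 + 13 + 39 + 14 + 16 + 32 = 133.
Total exposure: 6 + 3 + 5 + 4 + 6 + 5 = 29 nights.
Posterior: α' = 16 + 133 = 149, β' = 8 + 29 = 37.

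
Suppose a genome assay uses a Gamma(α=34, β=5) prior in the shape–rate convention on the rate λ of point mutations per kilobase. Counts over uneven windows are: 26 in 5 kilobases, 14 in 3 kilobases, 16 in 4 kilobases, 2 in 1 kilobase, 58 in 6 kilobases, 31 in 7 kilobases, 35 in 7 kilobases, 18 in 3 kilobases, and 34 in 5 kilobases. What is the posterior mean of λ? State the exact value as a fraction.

Total count: 26 + 14 + 16 + 2 + 58 + 31 + 35 + 18 + 34 = 234.
Total exposure: 5 + 3 + 4 + 1 + 6 + 7 + 7 + 3 + 5 = 41 kilobases.
The Gamma prior is conjugate for the Poisson rate, so λ | data ~ Gamma(34+234, 5+41) = Gamma(268, 46).
Posterior mean = α'/β' = 268/46 = 134/23.

134/23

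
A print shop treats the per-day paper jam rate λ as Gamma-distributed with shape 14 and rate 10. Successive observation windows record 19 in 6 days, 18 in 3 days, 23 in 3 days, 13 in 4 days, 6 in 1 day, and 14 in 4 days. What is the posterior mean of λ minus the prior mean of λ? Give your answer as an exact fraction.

318/155

Total count: 19 + 18 + 23 + 13 + 6 + 14 = 93.
Total exposure: 6 + 3 + 3 + 4 + 1 + 4 = 21 days.
By Gamma–Poisson conjugacy, the posterior is Gamma(α + Σx, β + Σt) = Gamma(14 + 93, 10 + 21) = Gamma(107, 31).
Posterior mean = 107/31 = 107/31; prior mean = 14/10 = 7/5. Difference = 107/31 − 7/5 = 318/155.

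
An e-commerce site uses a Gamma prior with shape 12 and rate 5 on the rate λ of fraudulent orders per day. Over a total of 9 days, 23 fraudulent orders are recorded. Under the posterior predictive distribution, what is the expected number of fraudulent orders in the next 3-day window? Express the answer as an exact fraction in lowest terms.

Total count 23 over total exposure 9 days.
Conjugate update: add total count to the shape and total exposure to the rate, giving Gamma(35, 14).
Predictive mean over a 3-day window = T·E[λ|data] = 3·35/14 = 15/2.

15/2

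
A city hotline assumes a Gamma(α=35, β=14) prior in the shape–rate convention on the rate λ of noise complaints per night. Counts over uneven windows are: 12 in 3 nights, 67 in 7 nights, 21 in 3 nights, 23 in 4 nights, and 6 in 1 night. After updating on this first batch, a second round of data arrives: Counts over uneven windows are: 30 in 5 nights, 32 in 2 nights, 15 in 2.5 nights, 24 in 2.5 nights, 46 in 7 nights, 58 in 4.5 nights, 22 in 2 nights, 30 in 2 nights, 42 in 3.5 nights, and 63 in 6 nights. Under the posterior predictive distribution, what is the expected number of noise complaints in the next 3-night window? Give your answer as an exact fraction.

526/23

Total count: 12 + 67 + 21 + 23 + 6 = 129.
Total exposure: 3 + 7 + 3 + 4 + 1 = 18 nights.
After the first batch: Gamma(35 + 129, 14 + 18) = Gamma(164, 32).
Total count: 30 + 32 + 15 + 24 + 46 + 58 + 22 + 30 + 42 + 63 = 362.
Total exposure: 5 + 2 + 2.5 + 2.5 + 7 + 4.5 + 2 + 2 + 3.5 + 6 = 37 nights.
After the second batch: Gamma(164 + 362, 32 + 37) = Gamma(526, 69).
Predictive mean over a 3-night window = T·E[λ|data] = 3·526/69 = 526/23.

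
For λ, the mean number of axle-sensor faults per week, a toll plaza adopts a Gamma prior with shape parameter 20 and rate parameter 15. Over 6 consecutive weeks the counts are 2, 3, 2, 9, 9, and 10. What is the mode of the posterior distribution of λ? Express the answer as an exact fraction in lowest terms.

18/7

Total count: 2 + 3 + 2 + 9 + 9 + 10 = 35.
Total exposure: 6 weeks.
Posterior: α' = 20 + 35 = 55, β' = 15 + 6 = 21.
Posterior mode = (α'−1)/β' = 54/21 = 18/7.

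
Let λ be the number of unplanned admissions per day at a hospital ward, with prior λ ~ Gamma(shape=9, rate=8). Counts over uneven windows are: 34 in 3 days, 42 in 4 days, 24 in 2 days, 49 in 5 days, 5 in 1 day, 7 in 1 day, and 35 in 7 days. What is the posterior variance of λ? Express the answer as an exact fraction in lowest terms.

Total count: 34 + 42 + 24 + 49 + 5 + 7 + 35 = 196.
Total exposure: 3 + 4 + 2 + 5 + 1 + 1 + 7 = 23 days.
By Gamma–Poisson conjugacy, the posterior is Gamma(α + Σx, β + Σt) = Gamma(9 + 196, 8 + 23) = Gamma(205, 31).
Posterior variance = α'/β'² = 205/961.

205/961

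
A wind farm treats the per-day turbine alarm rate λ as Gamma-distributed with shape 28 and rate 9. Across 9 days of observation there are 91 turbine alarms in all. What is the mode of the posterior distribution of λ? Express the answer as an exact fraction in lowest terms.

Total count 91 over total exposure 9 days.
Posterior: α' = 28 + 91 = 119, β' = 9 + 9 = 18.
Posterior mode = (α'−1)/β' = 118/18 = 59/9.

59/9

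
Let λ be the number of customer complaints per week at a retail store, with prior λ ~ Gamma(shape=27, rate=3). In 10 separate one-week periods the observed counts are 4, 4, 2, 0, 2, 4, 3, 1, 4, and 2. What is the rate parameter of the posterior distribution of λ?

Total count: 4 + 4 + 2 + 0 + 2 + 4 + 3 + 1 + 4 + 2 = 26.
Total exposure: 10 weeks.
The Gamma prior is conjugate for the Poisson rate, so λ | data ~ Gamma(27+26, 3+10) = Gamma(53, 13).

13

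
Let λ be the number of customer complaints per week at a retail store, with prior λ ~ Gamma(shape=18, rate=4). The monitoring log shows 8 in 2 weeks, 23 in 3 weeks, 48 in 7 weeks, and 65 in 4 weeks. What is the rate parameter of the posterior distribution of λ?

Total count: 8 + 23 + 48 + 65 = 144.
Total exposure: 2 + 3 + 7 + 4 = 16 weeks.
By Gamma–Poisson conjugacy, the posterior is Gamma(α + Σx, β + Σt) = Gamma(18 + 144, 4 + 16) = Gamma(162, 20).

20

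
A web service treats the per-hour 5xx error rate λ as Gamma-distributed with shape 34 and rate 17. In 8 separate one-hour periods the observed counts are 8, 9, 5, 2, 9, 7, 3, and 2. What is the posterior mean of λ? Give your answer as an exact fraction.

79/25

Total count: 8 + 9 + 5 + 2 + 9 + 7 + 3 + 2 = 45.
Total exposure: 8 hours.
Gamma(α, β) with Poisson data over total exposure Σt gives posterior Gamma(α+Σx, β+Σt) = Gamma(79, 25).
Posterior mean = α'/β' = 79/25.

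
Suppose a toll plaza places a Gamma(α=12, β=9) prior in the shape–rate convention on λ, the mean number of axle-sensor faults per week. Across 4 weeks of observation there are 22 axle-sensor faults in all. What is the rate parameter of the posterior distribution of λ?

13

Total count 22 over total exposure 4 weeks.
Conjugate update: add total count to the shape and total exposure to the rate, giving Gamma(34, 13).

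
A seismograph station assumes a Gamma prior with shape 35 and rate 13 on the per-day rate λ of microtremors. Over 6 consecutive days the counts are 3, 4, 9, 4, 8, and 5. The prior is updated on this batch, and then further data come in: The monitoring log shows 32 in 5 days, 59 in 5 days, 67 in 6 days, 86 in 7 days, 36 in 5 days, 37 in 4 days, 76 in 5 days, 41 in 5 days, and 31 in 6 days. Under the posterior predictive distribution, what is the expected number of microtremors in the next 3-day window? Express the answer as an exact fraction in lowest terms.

Total count: 3 + 4 + 9 + 4 + 8 + 5 = 33.
Total exposure: 6 days.
After the first batch: Gamma(35 + 33, 13 + 6) = Gamma(68, 19).
Total count: 32 + 59 + 67 + 86 + 36 + 37 + 76 + 41 + 31 = 465.
Total exposure: 5 + 5 + 6 + 7 + 5 + 4 + 5 + 5 + 6 = 48 days.
After the second batch: Gamma(68 + 465, 19 + 48) = Gamma(533, 67).
Predictive mean over a 3-day window = T·E[λ|data] = 3·533/67 = 1599/67.

1599/67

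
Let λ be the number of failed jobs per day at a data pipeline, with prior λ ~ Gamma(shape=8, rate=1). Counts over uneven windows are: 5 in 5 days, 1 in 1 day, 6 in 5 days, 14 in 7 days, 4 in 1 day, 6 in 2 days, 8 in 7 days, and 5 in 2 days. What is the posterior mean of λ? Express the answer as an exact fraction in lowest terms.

Total count: 5 + 1 + 6 + 14 + 4 + 6 + 8 + 5 = 49.
Total exposure: 5 + 1 + 5 + 7 + 1 + 2 + 7 + 2 = 30 days.
Gamma(α, β) with Poisson data over total exposure Σt gives posterior Gamma(α+Σx, β+Σt) = Gamma(57, 31).
Posterior mean = α'/β' = 57/31.

57/31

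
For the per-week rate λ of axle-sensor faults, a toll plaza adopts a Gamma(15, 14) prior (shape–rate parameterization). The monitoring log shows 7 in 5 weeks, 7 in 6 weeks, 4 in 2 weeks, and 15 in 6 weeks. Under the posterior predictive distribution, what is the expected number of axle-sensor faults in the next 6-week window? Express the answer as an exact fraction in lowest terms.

Total count: 7 + 7 + 4 + 15 = 33.
Total exposure: 5 + 6 + 2 + 6 = 19 weeks.
Conjugate update: add total count to the shape and total exposure to the rate, giving Gamma(48, 33).
Predictive mean over a 6-week window = T·E[λ|data] = 6·48/33 = 96/11.

96/11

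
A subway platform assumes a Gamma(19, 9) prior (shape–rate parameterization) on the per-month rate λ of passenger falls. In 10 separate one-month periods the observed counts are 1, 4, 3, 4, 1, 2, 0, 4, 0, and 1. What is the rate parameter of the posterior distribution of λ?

Total count: 1 + 4 + 3 + 4 + 1 + 2 + 0 + 4 + 0 + 1 = 20.
Total exposure: 10 months.
Gamma(α, β) with Poisson data over total exposure Σt gives posterior Gamma(α+Σx, β+Σt) = Gamma(39, 19).

19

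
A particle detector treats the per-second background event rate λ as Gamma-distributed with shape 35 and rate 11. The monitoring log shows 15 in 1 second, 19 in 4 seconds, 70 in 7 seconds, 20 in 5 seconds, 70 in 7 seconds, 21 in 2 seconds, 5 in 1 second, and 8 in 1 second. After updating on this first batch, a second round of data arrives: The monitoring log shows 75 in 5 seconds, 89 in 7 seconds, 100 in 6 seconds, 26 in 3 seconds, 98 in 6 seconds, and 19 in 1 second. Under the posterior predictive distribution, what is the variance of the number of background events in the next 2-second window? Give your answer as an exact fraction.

1380/67

Total count: 15 + 19 + 70 + 20 + 70 + 21 + 5 + 8 = 228.
Total exposure: 1 + 4 + 7 + 5 + 7 + 2 + 1 + 1 = 28 seconds.
After the first batch: Gamma(35 + 228, 11 + 28) = Gamma(263, 39).
Total count: 75 + 89 + 100 + 26 + 98 + 19 = 407.
Total exposure: 5 + 7 + 6 + 3 + 6 + 1 = 28 seconds.
After the second batch: Gamma(263 + 407, 39 + 28) = Gamma(670, 67).
The posterior predictive for a window of length T is Negative Binomial with variance T·α'·(β'+T)/β'² = 2·670·69/4489 = 1380/67.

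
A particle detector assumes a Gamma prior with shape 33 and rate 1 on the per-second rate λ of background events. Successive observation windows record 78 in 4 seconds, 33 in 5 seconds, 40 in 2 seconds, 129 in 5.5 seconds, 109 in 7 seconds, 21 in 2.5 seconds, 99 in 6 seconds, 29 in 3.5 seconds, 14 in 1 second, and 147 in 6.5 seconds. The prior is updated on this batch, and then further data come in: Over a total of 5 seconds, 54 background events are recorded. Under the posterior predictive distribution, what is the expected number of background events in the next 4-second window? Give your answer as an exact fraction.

Total count: 78 + 33 + 40 + 129 + 109 + 21 + 99 + 29 + 14 + 147 = 699.
Total exposure: 4 + 5 + 2 + 5.5 + 7 + 2.5 + 6 + 3.5 + 1 + 6.5 = 43 seconds.
After the first batch: Gamma(33 + 699, 1 + 43) = Gamma(732, 44).
Total count 54 over total exposure 5 seconds.
After the second batch: Gamma(732 + 54, 44 + 5) = Gamma(786, 49).
Predictive mean over a 4-second window = T·E[λ|data] = 4·786/49 = 3144/49.

3144/49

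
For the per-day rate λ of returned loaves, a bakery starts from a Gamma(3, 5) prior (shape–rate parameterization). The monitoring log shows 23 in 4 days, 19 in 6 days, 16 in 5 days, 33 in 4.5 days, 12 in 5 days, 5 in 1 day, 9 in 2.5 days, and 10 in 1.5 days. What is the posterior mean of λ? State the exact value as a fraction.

Total count: 23 + 19 + 16 + 33 + 12 + 5 + 9 + 10 = 127.
Total exposure: 4 + 6 + 5 + 4.5 + 5 + 1 + 2.5 + 1.5 = 29.5 days.
The Gamma prior is conjugate for the Poisson rate, so λ | data ~ Gamma(3+127, 5+29.5) = Gamma(130, 69/2).
Posterior mean = α'/β' = 130/(69/2) = 260/69.

260/69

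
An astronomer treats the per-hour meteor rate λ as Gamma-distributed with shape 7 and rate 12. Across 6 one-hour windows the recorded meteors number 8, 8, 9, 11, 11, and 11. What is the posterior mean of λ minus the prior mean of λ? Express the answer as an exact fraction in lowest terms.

109/36

Total count: 8 + 8 + 9 + 11 + 11 + 11 = 58.
Total exposure: 6 hours.
The Gamma prior is conjugate for the Poisson rate, so λ | data ~ Gamma(7+58, 12+6) = Gamma(65, 18).
Posterior mean = 65/18 = 65/18; prior mean = 7/12 = 7/12. Difference = 65/18 − 7/12 = 109/36.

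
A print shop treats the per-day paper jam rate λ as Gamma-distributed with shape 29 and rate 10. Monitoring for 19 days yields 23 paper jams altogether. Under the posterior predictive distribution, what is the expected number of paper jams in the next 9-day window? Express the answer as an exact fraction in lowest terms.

Total count 23 over total exposure 19 days.
Gamma(α, β) with Poisson data over total exposure Σt gives posterior Gamma(α+Σx, β+Σt) = Gamma(52, 29).
Predictive mean over a 9-day window = T·E[λ|data] = 9·52/29 = 468/29.

468/29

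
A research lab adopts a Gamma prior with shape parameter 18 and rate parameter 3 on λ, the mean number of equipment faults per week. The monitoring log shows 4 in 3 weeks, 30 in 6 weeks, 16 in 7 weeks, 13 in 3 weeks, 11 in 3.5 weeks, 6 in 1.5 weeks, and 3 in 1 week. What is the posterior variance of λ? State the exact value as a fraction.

Total count: 4 + 30 + 16 + 13 + 11 + 6 + 3 = 83.
Total exposure: 3 + 6 + 7 + 3 + 3.5 + 1.5 + 1 = 25 weeks.
Conjugate update: add total count to the shape and total exposure to the rate, giving Gamma(101, 28).
Posterior variance = α'/β'² = 101/784.

101/784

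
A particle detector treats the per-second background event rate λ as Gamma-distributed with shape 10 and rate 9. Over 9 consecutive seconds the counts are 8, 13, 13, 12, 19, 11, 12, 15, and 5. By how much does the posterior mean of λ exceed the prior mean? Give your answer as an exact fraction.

Total count: 8 + 13 + 13 + 12 + 19 + 11 + 12 + 15 + 5 = 108.
Total exposure: 9 seconds.
By Gamma–Poisson conjugacy, the posterior is Gamma(α + Σx, β + Σt) = Gamma(10 + 108, 9 + 9) = Gamma(118, 18).
Posterior mean = 118/18 = 59/9; prior mean = 10/9 = 10/9. Difference = 59/9 − 10/9 = 49/9.

49/9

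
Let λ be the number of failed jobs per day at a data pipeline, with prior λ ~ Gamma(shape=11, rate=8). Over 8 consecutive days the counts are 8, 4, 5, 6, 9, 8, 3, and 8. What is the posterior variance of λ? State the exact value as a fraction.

Total count: 8 + 4 + 5 + 6 + 9 + 8 + 3 + 8 = 51.
Total exposure: 8 days.
By Gamma–Poisson conjugacy, the posterior is Gamma(α + Σx, β + Σt) = Gamma(11 + 51, 8 + 8) = Gamma(62, 16).
Posterior variance = α'/β'² = 62/256 = 31/128.

31/128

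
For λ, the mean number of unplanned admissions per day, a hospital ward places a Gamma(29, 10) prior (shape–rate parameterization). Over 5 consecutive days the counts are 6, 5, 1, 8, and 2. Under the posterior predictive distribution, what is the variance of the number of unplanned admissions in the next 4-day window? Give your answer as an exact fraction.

Total count: 6 + 5 + 1 + 8 + 2 = 22.
Total exposure: 5 days.
Gamma(α, β) with Poisson data over total exposure Σt gives posterior Gamma(α+Σx, β+Σt) = Gamma(51, 15).
The posterior predictive for a window of length T is Negative Binomial with variance T·α'·(β'+T)/β'² = 4·51·19/225 = 1292/75.

1292/75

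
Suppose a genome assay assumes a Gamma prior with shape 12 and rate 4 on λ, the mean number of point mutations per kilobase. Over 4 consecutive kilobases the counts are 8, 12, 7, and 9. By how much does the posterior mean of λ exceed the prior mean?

3

Total count: 8 + 12 + 7 + 9 = 36.
Total exposure: 4 kilobases.
Conjugate update: add total count to the shape and total exposure to the rate, giving Gamma(48, 8).
Posterior mean = 48/8 = 6; prior mean = 12/4 = 3. Difference = 6 − 3 = 3.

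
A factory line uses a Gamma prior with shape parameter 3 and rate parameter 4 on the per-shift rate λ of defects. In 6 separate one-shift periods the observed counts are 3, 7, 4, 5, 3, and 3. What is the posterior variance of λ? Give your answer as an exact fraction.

Total count: 3 + 7 + 4 + 5 + 3 + 3 = 25.
Total exposure: 6 shifts.
The Gamma prior is conjugate for the Poisson rate, so λ | data ~ Gamma(3+25, 4+6) = Gamma(28, 10).
Posterior variance = α'/β'² = 28/100 = 7/25.

7/25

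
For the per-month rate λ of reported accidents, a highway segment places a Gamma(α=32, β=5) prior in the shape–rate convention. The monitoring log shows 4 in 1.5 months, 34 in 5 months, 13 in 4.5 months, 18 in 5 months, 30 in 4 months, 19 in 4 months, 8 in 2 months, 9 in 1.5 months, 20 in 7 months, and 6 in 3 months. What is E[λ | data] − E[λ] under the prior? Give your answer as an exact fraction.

-158/85

Total count: 4 + 34 + 13 + 18 + 30 + 19 + 8 + 9 + 20 + 6 = 161.
Total exposure: 1.5 + 5 + 4.5 + 5 + 4 + 4 + 2 + 1.5 + 7 + 3 = 37.5 months.
Gamma(α, β) with Poisson data over total exposure Σt gives posterior Gamma(α+Σx, β+Σt) = Gamma(193, 85/2).
Posterior mean = 193/(85/2) = 386/85; prior mean = 32/5 = 32/5. Difference = 386/85 − 32/5 = -158/85.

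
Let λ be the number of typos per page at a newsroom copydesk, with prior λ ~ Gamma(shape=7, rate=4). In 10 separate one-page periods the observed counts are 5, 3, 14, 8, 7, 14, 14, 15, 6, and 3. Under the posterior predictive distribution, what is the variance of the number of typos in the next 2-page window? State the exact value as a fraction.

Total count: 5 + 3 + 14 + 8 + 7 + 14 + 14 + 15 + 6 + 3 = 89.
Total exposure: 10 pages.
The Gamma prior is conjugate for the Poisson rate, so λ | data ~ Gamma(7+89, 4+10) = Gamma(96, 14).
The posterior predictive for a window of length T is Negative Binomial with variance T·α'·(β'+T)/β'² = 2·96·16/196 = 768/49.

768/49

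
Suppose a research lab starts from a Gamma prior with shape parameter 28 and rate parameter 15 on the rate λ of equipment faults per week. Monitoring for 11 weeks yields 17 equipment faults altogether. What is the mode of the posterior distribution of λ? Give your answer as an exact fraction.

22/13

Total count 17 over total exposure 11 weeks.
Conjugate update: add total count to the shape and total exposure to the rate, giving Gamma(45, 26).
Posterior mode = (α'−1)/β' = 44/26 = 22/13.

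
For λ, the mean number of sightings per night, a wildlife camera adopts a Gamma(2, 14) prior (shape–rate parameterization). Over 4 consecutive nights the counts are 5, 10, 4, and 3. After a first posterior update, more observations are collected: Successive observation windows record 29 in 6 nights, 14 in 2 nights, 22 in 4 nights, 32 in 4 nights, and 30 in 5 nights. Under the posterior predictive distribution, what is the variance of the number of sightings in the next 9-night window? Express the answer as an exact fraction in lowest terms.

7248/169

Total count: 5 + 10 + 4 + 3 = 22.
Total exposure: 4 nights.
After the first batch: Gamma(2 + 22, 14 + 4) = Gamma(24, 18).
Total count: 29 + 14 + 22 + 32 + 30 = 127.
Total exposure: 6 + 2 + 4 + 4 + 5 = 21 nights.
After the second batch: Gamma(24 + 127, 18 + 21) = Gamma(151, 39).
The posterior predictive for a window of length T is Negative Binomial with variance T·α'·(β'+T)/β'² = 9·151·48/1521 = 7248/169.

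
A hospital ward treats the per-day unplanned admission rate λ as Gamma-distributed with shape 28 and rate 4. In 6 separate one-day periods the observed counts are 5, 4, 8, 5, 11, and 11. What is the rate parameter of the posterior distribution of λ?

Total count: 5 + 4 + 8 + 5 + 11 + 11 = 44.
Total exposure: 6 days.
Conjugate update: add total count to the shape and total exposure to the rate, giving Gamma(72, 10).

10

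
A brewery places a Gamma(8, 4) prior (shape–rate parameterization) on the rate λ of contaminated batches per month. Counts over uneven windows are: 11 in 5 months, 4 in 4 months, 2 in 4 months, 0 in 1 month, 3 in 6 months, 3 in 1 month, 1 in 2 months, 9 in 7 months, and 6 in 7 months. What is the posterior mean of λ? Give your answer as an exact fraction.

Total count: 11 + 4 + 2 + 0 + 3 + 3 + 1 + 9 + 6 = 39.
Total exposure: 5 + 4 + 4 + 1 + 6 + 1 + 2 + 7 + 7 = 37 months.
Posterior: α' = 8 + 39 = 47, β' = 4 + 37 = 41.
Posterior mean = α'/β' = 47/41.

47/41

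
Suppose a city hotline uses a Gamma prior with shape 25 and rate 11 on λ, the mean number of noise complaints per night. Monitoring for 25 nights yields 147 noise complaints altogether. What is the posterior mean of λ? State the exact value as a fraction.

Total count 147 over total exposure 25 nights.
Posterior: α' = 25 + 147 = 172, β' = 11 + 25 = 36.
Posterior mean = α'/β' = 172/36 = 43/9.

43/9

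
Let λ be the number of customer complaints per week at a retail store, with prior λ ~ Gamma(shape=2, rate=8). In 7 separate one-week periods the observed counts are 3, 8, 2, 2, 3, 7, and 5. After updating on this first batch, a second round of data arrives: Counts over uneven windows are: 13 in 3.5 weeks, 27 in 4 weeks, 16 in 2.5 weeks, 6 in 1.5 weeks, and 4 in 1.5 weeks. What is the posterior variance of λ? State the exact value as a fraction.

Total count: 3 + 8 + 2 + 2 + 3 + 7 + 5 = 30.
Total exposure: 7 weeks.
After the first batch: Gamma(2 + 30, 8 + 7) = Gamma(32, 15).
Total count: 13 + 27 + 16 + 6 + 4 = 66.
Total exposure: 3.5 + 4 + 2.5 + 1.5 + 1.5 = 13 weeks.
After the second batch: Gamma(32 + 66, 15 + 13) = Gamma(98, 28).
Posterior variance = α'/β'² = 98/784 = 1/8.

1/8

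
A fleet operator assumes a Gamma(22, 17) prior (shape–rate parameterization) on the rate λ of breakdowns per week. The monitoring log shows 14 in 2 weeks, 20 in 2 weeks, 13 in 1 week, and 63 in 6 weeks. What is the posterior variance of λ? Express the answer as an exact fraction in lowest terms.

Total count: 14 + 20 + 13 + 63 = 110.
Total exposure: 2 + 2 + 1 + 6 = 11 weeks.
By Gamma–Poisson conjugacy, the posterior is Gamma(α + Σx, β + Σt) = Gamma(22 + 110, 17 + 11) = Gamma(132, 28).
Posterior variance = α'/β'² = 132/784 = 33/196.

33/196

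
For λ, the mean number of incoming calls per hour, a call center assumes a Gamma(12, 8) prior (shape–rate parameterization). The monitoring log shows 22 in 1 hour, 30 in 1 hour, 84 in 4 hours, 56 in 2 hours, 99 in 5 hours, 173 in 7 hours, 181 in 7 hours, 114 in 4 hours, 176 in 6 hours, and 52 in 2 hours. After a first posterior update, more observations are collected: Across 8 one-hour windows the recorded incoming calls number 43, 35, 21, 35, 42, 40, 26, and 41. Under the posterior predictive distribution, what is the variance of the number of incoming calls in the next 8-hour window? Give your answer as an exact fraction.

646128/3025

Total count: 22 + 30 + 84 + 56 + 99 + 173 + 181 + 114 + 176 + 52 = 987.
Total exposure: 1 + 1 + 4 + 2 + 5 + 7 + 7 + 4 + 6 + 2 = 39 hours.
After the first batch: Gamma(12 + 987, 8 + 39) = Gamma(999, 47).
Total count: 43 + 35 + 21 + 35 + 42 + 40 + 26 + 41 = 283.
Total exposure: 8 hours.
After the second batch: Gamma(999 + 283, 47 + 8) = Gamma(1282, 55).
The posterior predictive for a window of length T is Negative Binomial with variance T·α'·(β'+T)/β'² = 8·1282·63/3025 = 646128/3025.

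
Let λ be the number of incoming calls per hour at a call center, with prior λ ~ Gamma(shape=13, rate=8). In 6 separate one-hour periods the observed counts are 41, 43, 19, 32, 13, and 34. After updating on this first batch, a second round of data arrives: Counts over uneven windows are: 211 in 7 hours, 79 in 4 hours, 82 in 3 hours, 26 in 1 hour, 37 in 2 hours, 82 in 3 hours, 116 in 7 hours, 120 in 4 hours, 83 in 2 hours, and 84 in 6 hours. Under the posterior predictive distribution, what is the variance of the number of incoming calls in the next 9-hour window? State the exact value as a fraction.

Total count: 41 + 43 + 19 + 32 + 13 + 34 = 182.
Total exposure: 6 hours.
After the first batch: Gamma(13 + 182, 8 + 6) = Gamma(195, 14).
Total count: 211 + 79 + 82 + 26 + 37 + 82 + 116 + 120 + 83 + 84 = 920.
Total exposure: 7 + 4 + 3 + 1 + 2 + 3 + 7 + 4 + 2 + 6 = 39 hours.
After the second batch: Gamma(195 + 920, 14 + 39) = Gamma(1115, 53).
The posterior predictive for a window of length T is Negative Binomial with variance T·α'·(β'+T)/β'² = 9·1115·62/2809 = 622170/2809.

622170/2809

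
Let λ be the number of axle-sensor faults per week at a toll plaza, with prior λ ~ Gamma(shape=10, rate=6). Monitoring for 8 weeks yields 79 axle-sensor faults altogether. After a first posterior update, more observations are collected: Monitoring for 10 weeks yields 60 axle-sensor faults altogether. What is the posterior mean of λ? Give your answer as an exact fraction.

149/24

Total count 79 over total exposure 8 weeks.
After the first batch: Gamma(10 + 79, 6 + 8) = Gamma(89, 14).
Total count 60 over total exposure 10 weeks.
After the second batch: Gamma(89 + 60, 14 + 10) = Gamma(149, 24).
Posterior mean = α'/β' = 149/24.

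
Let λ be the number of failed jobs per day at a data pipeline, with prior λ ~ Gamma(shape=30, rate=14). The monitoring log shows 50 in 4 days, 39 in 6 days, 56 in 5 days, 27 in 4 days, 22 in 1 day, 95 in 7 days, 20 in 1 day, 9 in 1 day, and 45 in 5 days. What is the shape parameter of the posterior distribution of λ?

Total count: 50 + 39 + 56 + 27 + 22 + 95 + 20 + 9 + 45 = 363.
Total exposure: 4 + 6 + 5 + 4 + 1 + 7 + 1 + 1 + 5 = 34 days.
Posterior: α' = 30 + 363 = 393, β' = 14 + 34 = 48.

393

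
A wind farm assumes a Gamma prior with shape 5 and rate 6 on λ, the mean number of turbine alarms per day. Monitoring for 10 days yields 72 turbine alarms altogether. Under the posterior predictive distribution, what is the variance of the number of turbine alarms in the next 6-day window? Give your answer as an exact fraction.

Total count 72 over total exposure 10 days.
Gamma(α, β) with Poisson data over total exposure Σt gives posterior Gamma(α+Σx, β+Σt) = Gamma(77, 16).
The posterior predictive for a window of length T is Negative Binomial with variance T·α'·(β'+T)/β'² = 6·77·22/256 = 2541/64.

2541/64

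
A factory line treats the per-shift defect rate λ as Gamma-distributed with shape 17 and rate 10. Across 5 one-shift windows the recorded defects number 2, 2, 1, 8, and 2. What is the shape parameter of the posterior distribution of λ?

Total count: 2 + 2 + 1 + 8 + 2 = 15.
Total exposure: 5 shifts.
Gamma(α, β) with Poisson data over total exposure Σt gives posterior Gamma(α+Σx, β+Σt) = Gamma(32, 15).

32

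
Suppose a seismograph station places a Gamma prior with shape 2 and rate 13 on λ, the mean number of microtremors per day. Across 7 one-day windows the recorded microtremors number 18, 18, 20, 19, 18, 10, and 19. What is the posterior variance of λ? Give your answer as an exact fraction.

Total count: 18 + 18 + 20 + 19 + 18 + 10 + 19 = 122.
Total exposure: 7 days.
Gamma(α, β) with Poisson data over total exposure Σt gives posterior Gamma(α+Σx, β+Σt) = Gamma(124, 20).
Posterior variance = α'/β'² = 124/400 = 31/100.

31/100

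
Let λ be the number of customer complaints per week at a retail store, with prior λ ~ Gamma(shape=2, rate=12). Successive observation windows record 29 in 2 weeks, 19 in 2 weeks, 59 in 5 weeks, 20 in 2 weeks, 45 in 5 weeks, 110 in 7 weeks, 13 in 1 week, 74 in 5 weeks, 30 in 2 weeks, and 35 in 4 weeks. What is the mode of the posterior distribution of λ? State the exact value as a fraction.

435/47

Total count: 29 + 19 + 59 + 20 + 45 + 110 + 13 + 74 + 30 + 35 = 434.
Total exposure: 2 + 2 + 5 + 2 + 5 + 7 + 1 + 5 + 2 + 4 = 35 weeks.
Posterior: α' = 2 + 434 = 436, β' = 12 + 35 = 47.
Posterior mode = (α'−1)/β' = 435/47.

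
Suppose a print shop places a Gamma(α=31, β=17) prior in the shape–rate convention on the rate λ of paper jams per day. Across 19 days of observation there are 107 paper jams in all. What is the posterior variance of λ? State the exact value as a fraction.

23/216

Total count 107 over total exposure 19 days.
Posterior: α' = 31 + 107 = 138, β' = 17 + 19 = 36.
Posterior variance = α'/β'² = 138/1296 = 23/216.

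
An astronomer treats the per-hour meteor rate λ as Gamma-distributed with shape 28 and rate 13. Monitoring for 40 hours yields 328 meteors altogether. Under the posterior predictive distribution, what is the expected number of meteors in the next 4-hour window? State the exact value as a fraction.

Total count 328 over total exposure 40 hours.
The Gamma prior is conjugate for the Poisson rate, so λ | data ~ Gamma(28+328, 13+40) = Gamma(356, 53).
Predictive mean over a 4-hour window = T·E[λ|data] = 4·356/53 = 1424/53.

1424/53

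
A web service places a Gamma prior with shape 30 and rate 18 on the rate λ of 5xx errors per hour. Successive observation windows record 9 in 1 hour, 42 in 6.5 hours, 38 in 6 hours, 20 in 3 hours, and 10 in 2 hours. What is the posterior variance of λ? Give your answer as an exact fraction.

596/5329

Total count: 9 + 42 + 38 + 20 + 10 = 119.
Total exposure: 1 + 6.5 + 6 + 3 + 2 = 18.5 hours.
Conjugate update: add total count to the shape and total exposure to the rate, giving Gamma(149, 73/2).
Posterior variance = α'/β'² = 149/(5329/4) = 596/5329.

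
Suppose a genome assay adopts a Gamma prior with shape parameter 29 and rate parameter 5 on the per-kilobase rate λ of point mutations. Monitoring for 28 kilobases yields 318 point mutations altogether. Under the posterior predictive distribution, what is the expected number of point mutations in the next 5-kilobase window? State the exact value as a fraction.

1735/33

Total count 318 over total exposure 28 kilobases.
Gamma(α, β) with Poisson data over total exposure Σt gives posterior Gamma(α+Σx, β+Σt) = Gamma(347, 33).
Predictive mean over a 5-kilobase window = T·E[λ|data] = 5·347/33 = 1735/33.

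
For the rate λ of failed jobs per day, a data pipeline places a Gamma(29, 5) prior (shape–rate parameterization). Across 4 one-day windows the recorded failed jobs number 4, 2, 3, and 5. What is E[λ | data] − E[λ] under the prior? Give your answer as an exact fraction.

Total count: 4 + 2 + 3 + 5 = 14.
Total exposure: 4 days.
Gamma(α, β) with Poisson data over total exposure Σt gives posterior Gamma(α+Σx, β+Σt) = Gamma(43, 9).
Posterior mean = 43/9 = 43/9; prior mean = 29/5 = 29/5. Difference = 43/9 − 29/5 = -46/45.

-46/45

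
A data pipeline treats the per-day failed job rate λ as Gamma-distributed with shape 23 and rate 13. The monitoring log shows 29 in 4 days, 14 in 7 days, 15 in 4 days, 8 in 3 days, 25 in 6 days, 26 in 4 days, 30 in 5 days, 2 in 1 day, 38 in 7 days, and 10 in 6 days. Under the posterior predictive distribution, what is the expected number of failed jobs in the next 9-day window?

Total count: 29 + 14 + 15 + 8 + 25 + 26 + 30 + 2 + 38 + 10 = 197.
Total exposure: 4 + 7 + 4 + 3 + 6 + 4 + 5 + 1 + 7 + 6 = 47 days.
Gamma(α, β) with Poisson data over total exposure Σt gives posterior Gamma(α+Σx, β+Σt) = Gamma(220, 60).
Predictive mean over a 9-day window = T·E[λ|data] = 9·220/60 = 33.

33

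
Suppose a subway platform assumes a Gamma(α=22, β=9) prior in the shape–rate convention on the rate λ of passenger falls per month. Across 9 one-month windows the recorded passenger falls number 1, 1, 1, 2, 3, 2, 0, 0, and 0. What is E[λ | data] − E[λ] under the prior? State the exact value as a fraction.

Total count: 1 + 1 + 1 + 2 + 3 + 2 + 0 + 0 + 0 = 10.
Total exposure: 9 months.
The Gamma prior is conjugate for the Poisson rate, so λ | data ~ Gamma(22+10, 9+9) = Gamma(32, 18).
Posterior mean = 32/18 = 16/9; prior mean = 22/9 = 22/9. Difference = 16/9 − 22/9 = -2/3.

-2/3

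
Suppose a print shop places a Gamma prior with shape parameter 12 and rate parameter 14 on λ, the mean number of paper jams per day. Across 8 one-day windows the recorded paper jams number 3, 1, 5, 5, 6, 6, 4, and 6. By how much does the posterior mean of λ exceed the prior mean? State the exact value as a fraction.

Total count: 3 + 1 + 5 + 5 + 6 + 6 + 4 + 6 = 36.
Total exposure: 8 days.
Posterior: α' = 12 + 36 = 48, β' = 14 + 8 = 22.
Posterior mean = 48/22 = 24/11; prior mean = 12/14 = 6/7. Difference = 24/11 − 6/7 = 102/77.

102/77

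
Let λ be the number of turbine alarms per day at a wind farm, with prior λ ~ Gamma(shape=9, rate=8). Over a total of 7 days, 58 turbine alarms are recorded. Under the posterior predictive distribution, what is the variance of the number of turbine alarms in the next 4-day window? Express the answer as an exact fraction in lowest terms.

Total count 58 over total exposure 7 days.
Posterior: α' = 9 + 58 = 67, β' = 8 + 7 = 15.
The posterior predictive for a window of length T is Negative Binomial with variance T·α'·(β'+T)/β'² = 4·67·19/225 = 5092/225.

5092/225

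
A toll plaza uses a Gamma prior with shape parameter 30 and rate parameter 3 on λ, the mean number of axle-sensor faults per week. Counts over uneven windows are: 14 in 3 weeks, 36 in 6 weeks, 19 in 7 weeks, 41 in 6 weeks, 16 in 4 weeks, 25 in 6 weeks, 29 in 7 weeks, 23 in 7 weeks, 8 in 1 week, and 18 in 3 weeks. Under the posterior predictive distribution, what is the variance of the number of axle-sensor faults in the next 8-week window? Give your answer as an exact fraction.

126392/2809

Total count: 14 + 36 + 19 + 41 + 16 + 25 + 29 + 23 + 8 + 18 = 229.
Total exposure: 3 + 6 + 7 + 6 + 4 + 6 + 7 + 7 + 1 + 3 = 50 weeks.
Posterior: α' = 30 + 229 = 259, β' = 3 + 50 = 53.
The posterior predictive for a window of length T is Negative Binomial with variance T·α'·(β'+T)/β'² = 8·259·61/2809 = 126392/2809.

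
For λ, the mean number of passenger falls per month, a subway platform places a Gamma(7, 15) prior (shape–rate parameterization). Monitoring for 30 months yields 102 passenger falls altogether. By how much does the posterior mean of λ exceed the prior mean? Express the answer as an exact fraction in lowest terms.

88/45

Total count 102 over total exposure 30 months.
Gamma(α, β) with Poisson data over total exposure Σt gives posterior Gamma(α+Σx, β+Σt) = Gamma(109, 45).
Posterior mean = 109/45 = 109/45; prior mean = 7/15 = 7/15. Difference = 109/45 − 7/15 = 88/45.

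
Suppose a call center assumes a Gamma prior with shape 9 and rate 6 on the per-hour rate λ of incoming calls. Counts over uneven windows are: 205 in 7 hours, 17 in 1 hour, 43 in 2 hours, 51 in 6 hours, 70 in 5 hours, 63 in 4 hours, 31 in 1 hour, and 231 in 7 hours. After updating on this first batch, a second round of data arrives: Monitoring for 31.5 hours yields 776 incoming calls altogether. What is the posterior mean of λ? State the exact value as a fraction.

Total count: 205 + 17 + 43 + 51 + 70 + 63 + 31 + 231 = 711.
Total exposure: 7 + 1 + 2 + 6 + 5 + 4 + 1 + 7 = 33 hours.
After the first batch: Gamma(9 + 711, 6 + 33) = Gamma(720, 39).
Total count 776 over total exposure 31.5 hours.
After the second batch: Gamma(720 + 776, 39 + 31.5) = Gamma(1496, 141/2).
Posterior mean = α'/β' = 1496/(141/2) = 2992/141.

2992/141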